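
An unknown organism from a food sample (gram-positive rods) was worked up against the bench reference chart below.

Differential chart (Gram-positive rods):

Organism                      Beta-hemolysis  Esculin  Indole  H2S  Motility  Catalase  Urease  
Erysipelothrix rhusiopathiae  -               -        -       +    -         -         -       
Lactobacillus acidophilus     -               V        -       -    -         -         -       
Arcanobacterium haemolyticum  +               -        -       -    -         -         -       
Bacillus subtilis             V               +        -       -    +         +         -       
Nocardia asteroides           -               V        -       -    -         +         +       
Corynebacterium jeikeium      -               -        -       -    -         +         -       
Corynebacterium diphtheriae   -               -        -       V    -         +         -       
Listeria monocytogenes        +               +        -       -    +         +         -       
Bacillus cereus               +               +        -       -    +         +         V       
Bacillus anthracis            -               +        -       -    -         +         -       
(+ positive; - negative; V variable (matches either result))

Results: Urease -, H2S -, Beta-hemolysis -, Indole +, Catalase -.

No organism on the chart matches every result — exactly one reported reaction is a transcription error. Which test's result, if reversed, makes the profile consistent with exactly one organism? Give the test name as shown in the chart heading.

As reported, no row in the chart matches all 5 reactions.
Reversing Indole (to -) → unique match: Lactobacillus acidophilus.
Reversing Urease → still no organism matches.
Reversing H2S → still no organism matches.
Reversing Catalase → still no organism matches.
Reversing Beta-hemolysis → still no organism matches.

Indole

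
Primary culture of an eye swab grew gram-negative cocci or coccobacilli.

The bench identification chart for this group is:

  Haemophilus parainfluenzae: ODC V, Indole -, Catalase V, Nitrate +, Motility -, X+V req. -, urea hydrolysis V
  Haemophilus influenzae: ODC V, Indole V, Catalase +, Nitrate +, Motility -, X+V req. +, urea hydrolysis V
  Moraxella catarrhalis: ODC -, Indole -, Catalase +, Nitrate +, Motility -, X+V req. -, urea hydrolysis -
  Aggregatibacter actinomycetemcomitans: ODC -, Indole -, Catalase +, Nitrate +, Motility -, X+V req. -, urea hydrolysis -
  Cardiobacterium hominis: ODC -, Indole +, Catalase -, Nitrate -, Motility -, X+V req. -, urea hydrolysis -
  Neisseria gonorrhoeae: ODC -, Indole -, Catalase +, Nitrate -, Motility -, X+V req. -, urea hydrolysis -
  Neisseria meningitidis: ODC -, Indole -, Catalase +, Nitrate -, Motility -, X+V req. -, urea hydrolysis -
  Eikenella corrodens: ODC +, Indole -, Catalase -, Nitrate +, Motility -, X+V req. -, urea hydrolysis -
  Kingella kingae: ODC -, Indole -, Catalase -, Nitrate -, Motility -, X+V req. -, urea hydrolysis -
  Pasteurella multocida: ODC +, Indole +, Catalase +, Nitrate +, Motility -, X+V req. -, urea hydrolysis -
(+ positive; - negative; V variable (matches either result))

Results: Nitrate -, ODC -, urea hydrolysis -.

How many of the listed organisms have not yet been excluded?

4

urea hydrolysis -: all 10 remaining candidates are consistent.
Nitrate -: excludes 6 organisms — 4 left.
ODC -: all 4 remaining candidates are consistent.
Still consistent: Cardiobacterium hominis, Kingella kingae, Neisseria gonorrhoeae, Neisseria meningitidis.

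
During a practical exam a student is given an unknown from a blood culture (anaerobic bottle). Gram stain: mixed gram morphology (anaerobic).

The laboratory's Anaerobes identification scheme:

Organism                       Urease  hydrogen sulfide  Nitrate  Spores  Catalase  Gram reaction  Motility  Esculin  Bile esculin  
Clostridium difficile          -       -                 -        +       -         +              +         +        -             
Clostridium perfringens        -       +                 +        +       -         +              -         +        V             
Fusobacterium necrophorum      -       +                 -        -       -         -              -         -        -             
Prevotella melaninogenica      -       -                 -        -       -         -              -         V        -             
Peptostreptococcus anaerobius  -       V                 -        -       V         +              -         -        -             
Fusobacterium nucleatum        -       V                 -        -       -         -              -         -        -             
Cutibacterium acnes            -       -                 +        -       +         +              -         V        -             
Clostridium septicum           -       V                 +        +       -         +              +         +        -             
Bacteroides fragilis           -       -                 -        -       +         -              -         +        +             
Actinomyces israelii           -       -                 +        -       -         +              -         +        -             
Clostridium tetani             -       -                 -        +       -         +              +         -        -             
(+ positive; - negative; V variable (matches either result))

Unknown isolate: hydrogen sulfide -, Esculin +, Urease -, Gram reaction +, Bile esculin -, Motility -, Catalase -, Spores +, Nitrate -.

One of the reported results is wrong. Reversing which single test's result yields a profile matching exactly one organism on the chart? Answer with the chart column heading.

As reported, no row in the chart matches all 9 reactions.
Reversing Motility (to +) → unique match: Clostridium difficile.
Reversing Esculin → still no organism matches.
Reversing Urease → still no organism matches.
Reversing hydrogen sulfide → still no organism matches.
Reversing Bile esculin → still no organism matches.
Reversing Spores → still no organism matches.
Reversing Nitrate → still no organism matches.
Reversing Catalase → still no organism matches.
Reversing Gram reaction → still no organism matches.

Motility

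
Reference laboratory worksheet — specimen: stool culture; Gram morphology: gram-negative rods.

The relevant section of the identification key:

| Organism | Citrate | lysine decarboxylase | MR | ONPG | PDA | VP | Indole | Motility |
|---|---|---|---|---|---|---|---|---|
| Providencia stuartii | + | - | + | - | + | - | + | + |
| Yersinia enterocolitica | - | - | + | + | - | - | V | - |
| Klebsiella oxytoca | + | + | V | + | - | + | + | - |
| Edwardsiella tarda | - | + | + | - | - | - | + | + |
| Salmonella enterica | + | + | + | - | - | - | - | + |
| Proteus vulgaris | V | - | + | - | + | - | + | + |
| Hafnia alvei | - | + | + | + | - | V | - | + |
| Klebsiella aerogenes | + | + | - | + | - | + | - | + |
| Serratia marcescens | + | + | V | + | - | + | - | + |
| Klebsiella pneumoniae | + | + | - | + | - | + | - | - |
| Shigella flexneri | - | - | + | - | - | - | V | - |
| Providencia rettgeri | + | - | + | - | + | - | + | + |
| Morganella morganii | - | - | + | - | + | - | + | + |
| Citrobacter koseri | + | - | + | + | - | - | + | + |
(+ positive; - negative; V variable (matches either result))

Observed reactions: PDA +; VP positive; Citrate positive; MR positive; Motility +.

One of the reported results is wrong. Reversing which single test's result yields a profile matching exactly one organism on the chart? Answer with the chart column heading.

PDA

As reported, no row in the chart matches all 5 reactions.
Reversing Motility → still no organism matches.
Reversing Citrate → still no organism matches.
Reversing MR → still no organism matches.
Reversing PDA (to -) → unique match: Serratia marcescens.
Reversing VP → 3 organisms match (not unique).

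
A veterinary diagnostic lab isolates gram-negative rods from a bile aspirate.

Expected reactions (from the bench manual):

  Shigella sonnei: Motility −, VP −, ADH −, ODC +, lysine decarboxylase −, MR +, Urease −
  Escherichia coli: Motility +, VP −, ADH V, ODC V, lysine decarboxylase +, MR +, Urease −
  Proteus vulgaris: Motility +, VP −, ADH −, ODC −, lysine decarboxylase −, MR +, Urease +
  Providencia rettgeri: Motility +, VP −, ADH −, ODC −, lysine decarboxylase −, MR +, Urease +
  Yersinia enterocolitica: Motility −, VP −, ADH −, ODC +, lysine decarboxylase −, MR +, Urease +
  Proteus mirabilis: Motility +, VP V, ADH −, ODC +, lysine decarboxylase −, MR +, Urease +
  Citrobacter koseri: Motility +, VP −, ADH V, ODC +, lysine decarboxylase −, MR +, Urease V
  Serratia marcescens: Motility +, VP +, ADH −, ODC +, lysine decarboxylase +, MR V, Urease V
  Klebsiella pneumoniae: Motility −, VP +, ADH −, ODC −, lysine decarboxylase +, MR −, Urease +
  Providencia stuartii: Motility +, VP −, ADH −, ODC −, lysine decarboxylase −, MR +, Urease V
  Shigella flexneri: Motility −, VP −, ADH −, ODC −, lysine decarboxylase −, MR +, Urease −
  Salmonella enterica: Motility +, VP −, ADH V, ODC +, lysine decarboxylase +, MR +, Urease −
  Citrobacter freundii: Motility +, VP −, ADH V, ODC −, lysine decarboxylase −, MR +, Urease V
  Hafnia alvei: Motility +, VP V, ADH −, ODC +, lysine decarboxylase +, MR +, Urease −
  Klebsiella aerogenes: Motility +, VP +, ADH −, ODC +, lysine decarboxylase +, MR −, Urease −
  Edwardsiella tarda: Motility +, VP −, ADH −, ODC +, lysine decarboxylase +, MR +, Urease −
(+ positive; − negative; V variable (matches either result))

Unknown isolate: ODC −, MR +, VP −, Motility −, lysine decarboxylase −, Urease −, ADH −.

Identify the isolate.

Shigella flexneri

ODC −: excludes 9 organisms — 7 left.
lysine decarboxylase −: excludes Escherichia coli, Klebsiella pneumoniae — 5 left.
Motility −: excludes Proteus vulgaris, Providencia rettgeri, Providencia stuartii, Citrobacter freundii — 1 left.
MR +: the one remaining candidate is consistent.
Urease −: the one remaining candidate is consistent.
VP −: the one remaining candidate is consistent.
ADH −: the one remaining candidate is consistent.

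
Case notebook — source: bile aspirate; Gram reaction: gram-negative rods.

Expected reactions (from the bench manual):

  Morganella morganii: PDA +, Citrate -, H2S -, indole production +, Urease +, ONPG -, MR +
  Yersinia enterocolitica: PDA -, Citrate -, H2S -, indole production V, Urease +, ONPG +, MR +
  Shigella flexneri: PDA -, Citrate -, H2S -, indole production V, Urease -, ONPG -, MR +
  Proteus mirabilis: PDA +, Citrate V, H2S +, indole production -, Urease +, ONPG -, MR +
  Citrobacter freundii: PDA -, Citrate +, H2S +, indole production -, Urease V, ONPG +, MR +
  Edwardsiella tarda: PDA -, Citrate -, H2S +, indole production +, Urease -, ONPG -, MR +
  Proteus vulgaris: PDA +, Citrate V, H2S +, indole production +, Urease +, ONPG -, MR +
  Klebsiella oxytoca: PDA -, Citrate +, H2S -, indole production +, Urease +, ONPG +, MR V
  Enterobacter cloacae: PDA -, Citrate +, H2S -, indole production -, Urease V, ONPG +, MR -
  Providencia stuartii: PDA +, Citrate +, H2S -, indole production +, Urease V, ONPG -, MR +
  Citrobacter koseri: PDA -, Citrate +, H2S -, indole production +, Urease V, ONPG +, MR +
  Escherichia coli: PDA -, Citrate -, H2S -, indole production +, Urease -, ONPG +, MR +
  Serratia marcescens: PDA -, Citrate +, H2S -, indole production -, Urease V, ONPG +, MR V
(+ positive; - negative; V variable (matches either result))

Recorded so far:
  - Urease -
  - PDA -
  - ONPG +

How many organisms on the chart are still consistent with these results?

ONPG +: excludes 6 organisms — 7 left.
Urease -: excludes Yersinia enterocolitica, Klebsiella oxytoca — 5 left.
PDA -: all 5 remaining candidates are consistent.
Still consistent: Citrobacter freundii, Citrobacter koseri, Enterobacter cloacae, Escherichia coli, Serratia marcescens.

5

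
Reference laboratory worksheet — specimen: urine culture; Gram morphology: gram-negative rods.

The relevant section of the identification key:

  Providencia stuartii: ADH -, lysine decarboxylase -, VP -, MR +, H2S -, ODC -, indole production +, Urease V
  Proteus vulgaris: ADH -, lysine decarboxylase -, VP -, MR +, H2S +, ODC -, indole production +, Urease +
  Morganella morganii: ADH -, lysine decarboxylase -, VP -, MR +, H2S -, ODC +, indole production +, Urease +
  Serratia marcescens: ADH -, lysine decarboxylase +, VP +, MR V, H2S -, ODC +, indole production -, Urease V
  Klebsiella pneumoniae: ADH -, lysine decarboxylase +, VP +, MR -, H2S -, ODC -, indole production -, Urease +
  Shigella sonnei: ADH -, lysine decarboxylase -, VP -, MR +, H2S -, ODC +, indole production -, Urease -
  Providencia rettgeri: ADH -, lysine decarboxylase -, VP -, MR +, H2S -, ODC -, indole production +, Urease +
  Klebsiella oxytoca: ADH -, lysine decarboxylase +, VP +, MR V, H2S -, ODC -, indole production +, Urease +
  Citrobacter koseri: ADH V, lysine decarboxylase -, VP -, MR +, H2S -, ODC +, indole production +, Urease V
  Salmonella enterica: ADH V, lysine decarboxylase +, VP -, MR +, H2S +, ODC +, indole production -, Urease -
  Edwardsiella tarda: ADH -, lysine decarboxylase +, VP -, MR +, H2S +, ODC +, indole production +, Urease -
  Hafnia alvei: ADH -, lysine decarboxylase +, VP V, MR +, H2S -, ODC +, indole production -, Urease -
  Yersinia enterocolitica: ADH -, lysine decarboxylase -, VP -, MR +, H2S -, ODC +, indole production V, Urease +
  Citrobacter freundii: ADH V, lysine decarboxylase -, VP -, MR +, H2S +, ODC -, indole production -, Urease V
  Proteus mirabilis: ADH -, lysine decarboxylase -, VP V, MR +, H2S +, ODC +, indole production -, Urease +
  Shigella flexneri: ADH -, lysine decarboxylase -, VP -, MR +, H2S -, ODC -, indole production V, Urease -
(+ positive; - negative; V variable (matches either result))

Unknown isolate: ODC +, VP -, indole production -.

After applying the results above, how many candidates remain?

5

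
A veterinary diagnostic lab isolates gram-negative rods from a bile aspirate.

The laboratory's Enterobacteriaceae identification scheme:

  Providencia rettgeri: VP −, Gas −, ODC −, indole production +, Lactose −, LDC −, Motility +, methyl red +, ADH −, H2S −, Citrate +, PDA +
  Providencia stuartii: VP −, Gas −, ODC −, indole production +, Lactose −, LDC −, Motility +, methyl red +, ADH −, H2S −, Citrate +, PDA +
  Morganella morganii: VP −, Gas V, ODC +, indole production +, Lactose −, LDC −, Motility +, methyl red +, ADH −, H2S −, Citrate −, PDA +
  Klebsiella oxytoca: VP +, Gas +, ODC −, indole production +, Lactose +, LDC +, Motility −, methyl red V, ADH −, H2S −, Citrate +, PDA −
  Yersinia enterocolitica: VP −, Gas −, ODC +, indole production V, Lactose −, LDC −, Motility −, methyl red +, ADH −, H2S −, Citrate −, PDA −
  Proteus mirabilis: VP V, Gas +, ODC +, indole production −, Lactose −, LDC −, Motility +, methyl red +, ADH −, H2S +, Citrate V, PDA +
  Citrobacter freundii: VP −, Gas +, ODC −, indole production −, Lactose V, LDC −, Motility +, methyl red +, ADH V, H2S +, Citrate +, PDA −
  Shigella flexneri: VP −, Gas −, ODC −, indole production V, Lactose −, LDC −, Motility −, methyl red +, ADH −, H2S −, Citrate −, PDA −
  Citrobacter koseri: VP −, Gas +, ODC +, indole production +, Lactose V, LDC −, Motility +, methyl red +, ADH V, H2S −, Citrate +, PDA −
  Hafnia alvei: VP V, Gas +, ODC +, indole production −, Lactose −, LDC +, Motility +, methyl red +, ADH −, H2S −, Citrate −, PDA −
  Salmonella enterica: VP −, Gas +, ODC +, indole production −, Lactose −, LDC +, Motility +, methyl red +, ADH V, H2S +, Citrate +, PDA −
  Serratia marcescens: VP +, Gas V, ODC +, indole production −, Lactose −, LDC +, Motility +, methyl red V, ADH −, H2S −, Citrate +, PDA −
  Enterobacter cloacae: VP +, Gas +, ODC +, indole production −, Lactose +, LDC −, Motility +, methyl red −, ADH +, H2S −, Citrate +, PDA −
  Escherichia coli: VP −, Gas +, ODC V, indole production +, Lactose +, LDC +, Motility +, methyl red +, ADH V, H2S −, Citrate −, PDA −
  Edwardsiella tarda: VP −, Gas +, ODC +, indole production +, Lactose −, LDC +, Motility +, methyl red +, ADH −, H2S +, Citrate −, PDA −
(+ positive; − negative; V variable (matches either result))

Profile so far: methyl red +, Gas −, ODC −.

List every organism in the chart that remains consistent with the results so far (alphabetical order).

Providencia rettgeri, Providencia stuartii, Shigella flexneri

methyl red +: excludes Enterobacter cloacae — 14 left.
ODC −: excludes 8 organisms — 6 left.
Gas −: excludes Klebsiella oxytoca, Citrobacter freundii, Escherichia coli — 3 left.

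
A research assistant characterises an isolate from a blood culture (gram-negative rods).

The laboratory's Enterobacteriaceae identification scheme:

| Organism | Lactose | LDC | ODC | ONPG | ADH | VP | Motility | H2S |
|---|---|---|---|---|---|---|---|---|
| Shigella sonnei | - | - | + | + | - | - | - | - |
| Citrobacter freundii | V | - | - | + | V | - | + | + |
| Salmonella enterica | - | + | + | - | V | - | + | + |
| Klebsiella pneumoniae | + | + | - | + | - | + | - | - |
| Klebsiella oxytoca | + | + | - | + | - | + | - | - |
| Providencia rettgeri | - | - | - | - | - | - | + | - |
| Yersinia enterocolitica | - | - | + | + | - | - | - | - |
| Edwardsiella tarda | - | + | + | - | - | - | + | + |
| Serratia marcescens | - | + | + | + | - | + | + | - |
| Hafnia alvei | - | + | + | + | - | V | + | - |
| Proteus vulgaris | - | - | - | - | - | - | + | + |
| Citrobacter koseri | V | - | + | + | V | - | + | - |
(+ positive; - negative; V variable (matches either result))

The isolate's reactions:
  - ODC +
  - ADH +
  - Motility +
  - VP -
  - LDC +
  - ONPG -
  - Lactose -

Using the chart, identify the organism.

VP -: excludes Klebsiella pneumoniae, Klebsiella oxytoca, Serratia marcescens — 9 left.
ONPG -: excludes 5 organisms — 4 left.
Lactose -: all 4 remaining candidates are consistent.
LDC +: excludes Providencia rettgeri, Proteus vulgaris — 2 left.
ADH +: excludes Edwardsiella tarda — 1 left.
ODC +: the one remaining candidate is consistent.
Motility +: the one remaining candidate is consistent.

Salmonella enterica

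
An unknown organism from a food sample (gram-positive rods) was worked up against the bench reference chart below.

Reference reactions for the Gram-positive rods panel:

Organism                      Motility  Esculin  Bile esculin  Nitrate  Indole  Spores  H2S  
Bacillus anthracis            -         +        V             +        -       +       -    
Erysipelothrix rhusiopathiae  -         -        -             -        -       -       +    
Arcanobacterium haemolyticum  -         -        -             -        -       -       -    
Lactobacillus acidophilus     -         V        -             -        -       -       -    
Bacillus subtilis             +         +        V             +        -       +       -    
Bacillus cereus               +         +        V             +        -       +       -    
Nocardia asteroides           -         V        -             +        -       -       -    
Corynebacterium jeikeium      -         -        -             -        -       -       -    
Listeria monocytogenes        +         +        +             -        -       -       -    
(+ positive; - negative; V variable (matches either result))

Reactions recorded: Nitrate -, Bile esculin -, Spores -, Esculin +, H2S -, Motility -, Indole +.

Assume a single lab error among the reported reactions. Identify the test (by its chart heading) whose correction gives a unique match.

Indole

As reported, no row in the chart matches all 7 reactions.
Reversing Indole (to -) → unique match: Lactobacillus acidophilus.
Reversing Nitrate → still no organism matches.
Reversing H2S → still no organism matches.
Reversing Spores → still no organism matches.
Reversing Esculin → still no organism matches.
Reversing Bile esculin → still no organism matches.
Reversing Motility → still no organism matches.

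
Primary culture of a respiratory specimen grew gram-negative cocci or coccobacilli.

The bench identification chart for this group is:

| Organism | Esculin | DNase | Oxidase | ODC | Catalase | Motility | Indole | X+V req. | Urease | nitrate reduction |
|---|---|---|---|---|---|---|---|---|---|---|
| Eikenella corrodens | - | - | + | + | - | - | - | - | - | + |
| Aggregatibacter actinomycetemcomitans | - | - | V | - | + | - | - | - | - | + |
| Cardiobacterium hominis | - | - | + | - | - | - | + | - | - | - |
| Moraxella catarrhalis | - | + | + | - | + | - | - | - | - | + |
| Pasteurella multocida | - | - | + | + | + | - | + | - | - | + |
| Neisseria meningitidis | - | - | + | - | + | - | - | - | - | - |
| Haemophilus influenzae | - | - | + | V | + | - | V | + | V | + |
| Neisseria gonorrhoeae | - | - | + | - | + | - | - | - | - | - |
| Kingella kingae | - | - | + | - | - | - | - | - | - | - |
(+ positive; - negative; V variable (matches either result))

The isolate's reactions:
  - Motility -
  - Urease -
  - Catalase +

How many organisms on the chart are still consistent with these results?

6

Urease -: all 9 remaining candidates are consistent.
Catalase +: excludes Eikenella corrodens, Cardiobacterium hominis, Kingella kingae — 6 left.
Motility -: all 6 remaining candidates are consistent.
Still consistent: Aggregatibacter actinomycetemcomitans, Haemophilus influenzae, Moraxella catarrhalis, Neisseria gonorrhoeae, Neisseria meningitidis, Pasteurella multocida.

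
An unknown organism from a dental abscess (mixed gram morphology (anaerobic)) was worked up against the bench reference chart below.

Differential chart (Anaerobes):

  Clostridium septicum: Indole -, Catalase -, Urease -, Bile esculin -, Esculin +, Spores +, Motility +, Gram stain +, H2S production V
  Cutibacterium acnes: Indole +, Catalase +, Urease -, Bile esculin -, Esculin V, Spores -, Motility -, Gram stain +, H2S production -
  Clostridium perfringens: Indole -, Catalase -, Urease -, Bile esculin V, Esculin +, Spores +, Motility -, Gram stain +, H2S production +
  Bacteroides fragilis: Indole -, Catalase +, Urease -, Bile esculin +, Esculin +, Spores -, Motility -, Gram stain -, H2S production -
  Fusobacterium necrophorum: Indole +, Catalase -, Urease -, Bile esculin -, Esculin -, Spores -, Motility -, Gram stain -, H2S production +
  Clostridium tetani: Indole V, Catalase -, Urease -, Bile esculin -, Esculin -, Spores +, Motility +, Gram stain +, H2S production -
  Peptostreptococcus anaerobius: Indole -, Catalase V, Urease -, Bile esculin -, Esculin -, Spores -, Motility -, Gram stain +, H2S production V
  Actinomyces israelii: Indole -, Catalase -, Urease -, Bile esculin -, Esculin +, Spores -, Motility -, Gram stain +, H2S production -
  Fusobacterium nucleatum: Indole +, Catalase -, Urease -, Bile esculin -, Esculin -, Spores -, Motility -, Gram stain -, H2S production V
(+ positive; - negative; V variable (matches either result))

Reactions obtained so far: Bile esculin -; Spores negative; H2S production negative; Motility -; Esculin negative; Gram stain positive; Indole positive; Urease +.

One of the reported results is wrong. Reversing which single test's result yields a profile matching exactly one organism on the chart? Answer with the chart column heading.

As reported, no row in the chart matches all 8 reactions.
Reversing Gram stain → still no organism matches.
Reversing Urease (to -) → unique match: Cutibacterium acnes.
Reversing Esculin → still no organism matches.
Reversing Motility → still no organism matches.
Reversing Bile esculin → still no organism matches.
Reversing Spores → still no organism matches.
Reversing H2S production → still no organism matches.
Reversing Indole → still no organism matches.

Urease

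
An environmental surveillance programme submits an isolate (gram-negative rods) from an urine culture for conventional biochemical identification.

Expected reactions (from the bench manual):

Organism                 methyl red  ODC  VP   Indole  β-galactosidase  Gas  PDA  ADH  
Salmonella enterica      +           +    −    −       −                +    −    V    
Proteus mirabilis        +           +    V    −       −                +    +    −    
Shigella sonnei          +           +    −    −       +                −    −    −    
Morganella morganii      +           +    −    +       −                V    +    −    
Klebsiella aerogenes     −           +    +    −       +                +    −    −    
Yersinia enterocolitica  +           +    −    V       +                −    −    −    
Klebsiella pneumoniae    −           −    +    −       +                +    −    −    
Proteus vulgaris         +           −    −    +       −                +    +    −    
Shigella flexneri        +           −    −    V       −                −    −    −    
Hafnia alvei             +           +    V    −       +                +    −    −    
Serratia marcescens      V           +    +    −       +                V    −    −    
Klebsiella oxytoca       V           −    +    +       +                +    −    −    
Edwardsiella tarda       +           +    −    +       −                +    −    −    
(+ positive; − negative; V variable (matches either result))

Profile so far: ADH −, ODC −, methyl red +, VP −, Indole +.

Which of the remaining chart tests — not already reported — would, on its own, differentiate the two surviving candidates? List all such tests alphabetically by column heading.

Gas, PDA

Indole +: excludes 7 organisms — 6 left.
methyl red +: all 6 remaining candidates are consistent.
ADH −: all 6 remaining candidates are consistent.
ODC −: excludes Morganella morganii, Yersinia enterocolitica, Edwardsiella tarda — 3 left.
VP −: excludes Klebsiella oxytoca — 2 left.
Two candidates remain: Proteus vulgaris and Shigella flexneri.
  β-galactosidase: − vs − — same for both, does not separate.
  Gas: Proteus vulgaris +, Shigella flexneri − — discriminates.
  PDA: Proteus vulgaris +, Shigella flexneri − — discriminates.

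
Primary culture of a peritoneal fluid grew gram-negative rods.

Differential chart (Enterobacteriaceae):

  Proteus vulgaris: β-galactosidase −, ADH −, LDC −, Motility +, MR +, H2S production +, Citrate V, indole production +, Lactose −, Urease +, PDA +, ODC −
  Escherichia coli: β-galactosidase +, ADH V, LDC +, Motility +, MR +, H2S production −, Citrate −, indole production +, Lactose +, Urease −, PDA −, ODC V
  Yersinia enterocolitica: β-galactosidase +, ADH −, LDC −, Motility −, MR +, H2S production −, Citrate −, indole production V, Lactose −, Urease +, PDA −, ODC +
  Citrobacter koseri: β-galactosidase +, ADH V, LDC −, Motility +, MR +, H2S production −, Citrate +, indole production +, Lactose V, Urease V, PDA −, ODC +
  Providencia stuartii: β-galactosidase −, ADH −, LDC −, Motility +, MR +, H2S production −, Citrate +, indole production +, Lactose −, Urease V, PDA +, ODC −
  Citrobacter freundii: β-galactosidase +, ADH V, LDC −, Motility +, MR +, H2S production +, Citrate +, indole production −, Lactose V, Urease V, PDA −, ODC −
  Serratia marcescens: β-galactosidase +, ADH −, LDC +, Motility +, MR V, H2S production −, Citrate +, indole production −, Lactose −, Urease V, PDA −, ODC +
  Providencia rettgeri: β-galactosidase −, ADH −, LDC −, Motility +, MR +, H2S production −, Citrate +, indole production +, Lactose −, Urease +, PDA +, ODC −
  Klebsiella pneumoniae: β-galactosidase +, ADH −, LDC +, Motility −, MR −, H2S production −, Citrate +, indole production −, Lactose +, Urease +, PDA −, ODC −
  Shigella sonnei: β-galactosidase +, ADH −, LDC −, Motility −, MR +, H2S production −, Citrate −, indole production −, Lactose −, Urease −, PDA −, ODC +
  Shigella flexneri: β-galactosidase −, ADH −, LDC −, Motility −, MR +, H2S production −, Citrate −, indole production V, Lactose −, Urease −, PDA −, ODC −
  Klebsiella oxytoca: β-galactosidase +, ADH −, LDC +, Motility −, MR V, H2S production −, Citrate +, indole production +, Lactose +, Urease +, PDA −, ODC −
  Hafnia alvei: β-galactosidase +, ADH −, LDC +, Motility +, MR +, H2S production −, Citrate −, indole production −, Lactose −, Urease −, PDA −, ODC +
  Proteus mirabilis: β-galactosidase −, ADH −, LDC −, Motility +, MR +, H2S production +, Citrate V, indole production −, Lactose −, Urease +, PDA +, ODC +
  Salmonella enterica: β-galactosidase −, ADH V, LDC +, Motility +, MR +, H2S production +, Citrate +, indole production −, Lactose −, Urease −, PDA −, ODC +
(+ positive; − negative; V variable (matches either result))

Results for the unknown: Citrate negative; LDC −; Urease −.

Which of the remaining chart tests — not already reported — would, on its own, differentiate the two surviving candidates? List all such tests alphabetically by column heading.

Urease −: excludes 6 organisms — 9 left.
LDC −: excludes Escherichia coli, Serratia marcescens, Hafnia alvei, Salmonella enterica — 5 left.
Citrate −: excludes Citrobacter koseri, Providencia stuartii, Citrobacter freundii — 2 left.
Two candidates remain: Shigella flexneri and Shigella sonnei.
  β-galactosidase: Shigella flexneri −, Shigella sonnei + — discriminates.
  ADH: − vs − — same for both, does not separate.
  Motility: − vs − — same for both, does not separate.
  MR: + vs + — same for both, does not separate.
  H2S production: − vs − — same for both, does not separate.
  indole production: V vs − — variable for at least one, does not separate.
  Lactose: − vs − — same for both, does not separate.
  PDA: − vs − — same for both, does not separate.
  ODC: Shigella flexneri −, Shigella sonnei + — discriminates.

ODC, β-galactosidase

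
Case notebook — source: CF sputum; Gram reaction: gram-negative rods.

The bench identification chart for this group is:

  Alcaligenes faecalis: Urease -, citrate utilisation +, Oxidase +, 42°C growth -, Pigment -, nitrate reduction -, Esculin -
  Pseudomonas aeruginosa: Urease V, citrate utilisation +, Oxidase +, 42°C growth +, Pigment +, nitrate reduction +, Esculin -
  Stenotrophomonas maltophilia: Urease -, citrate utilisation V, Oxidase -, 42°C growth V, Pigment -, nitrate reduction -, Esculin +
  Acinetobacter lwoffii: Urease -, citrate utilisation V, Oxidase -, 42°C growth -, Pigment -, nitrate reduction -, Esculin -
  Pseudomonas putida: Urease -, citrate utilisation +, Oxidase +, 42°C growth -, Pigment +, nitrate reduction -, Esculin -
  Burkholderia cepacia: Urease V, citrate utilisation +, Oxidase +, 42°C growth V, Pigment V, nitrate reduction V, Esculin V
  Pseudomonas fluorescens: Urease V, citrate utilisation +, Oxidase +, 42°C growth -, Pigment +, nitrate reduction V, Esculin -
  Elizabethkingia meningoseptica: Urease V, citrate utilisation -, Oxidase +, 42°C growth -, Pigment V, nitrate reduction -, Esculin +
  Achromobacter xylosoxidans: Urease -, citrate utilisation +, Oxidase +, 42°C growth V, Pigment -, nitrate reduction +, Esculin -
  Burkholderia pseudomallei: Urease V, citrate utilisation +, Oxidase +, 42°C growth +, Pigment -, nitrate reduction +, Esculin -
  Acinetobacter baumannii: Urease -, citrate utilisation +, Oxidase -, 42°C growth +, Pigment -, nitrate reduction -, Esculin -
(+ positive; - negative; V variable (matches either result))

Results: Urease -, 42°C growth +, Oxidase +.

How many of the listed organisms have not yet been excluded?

4

42°C growth +: excludes 5 organisms — 6 left.
Urease -: all 6 remaining candidates are consistent.
Oxidase +: excludes Stenotrophomonas maltophilia, Acinetobacter baumannii — 4 left.
Still consistent: Achromobacter xylosoxidans, Burkholderia cepacia, Burkholderia pseudomallei, Pseudomonas aeruginosa.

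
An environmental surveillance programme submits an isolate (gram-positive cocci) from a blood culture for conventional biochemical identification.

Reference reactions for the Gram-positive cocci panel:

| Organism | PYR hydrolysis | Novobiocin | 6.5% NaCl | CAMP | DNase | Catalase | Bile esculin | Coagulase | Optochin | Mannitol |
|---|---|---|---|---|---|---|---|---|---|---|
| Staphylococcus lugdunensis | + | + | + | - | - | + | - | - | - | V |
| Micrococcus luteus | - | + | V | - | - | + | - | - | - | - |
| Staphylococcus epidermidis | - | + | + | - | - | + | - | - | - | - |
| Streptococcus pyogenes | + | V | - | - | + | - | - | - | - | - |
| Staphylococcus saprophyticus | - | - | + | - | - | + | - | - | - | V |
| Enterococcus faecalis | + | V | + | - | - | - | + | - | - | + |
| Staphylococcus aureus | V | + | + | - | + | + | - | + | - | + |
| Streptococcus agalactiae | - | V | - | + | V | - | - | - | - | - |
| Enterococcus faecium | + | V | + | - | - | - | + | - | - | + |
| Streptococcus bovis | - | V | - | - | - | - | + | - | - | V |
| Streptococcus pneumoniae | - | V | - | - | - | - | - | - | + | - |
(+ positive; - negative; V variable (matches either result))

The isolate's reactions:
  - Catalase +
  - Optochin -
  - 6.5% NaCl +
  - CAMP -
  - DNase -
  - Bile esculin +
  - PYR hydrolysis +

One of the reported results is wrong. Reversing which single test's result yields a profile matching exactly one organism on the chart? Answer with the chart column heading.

Bile esculin

As reported, no row in the chart matches all 7 reactions.
Reversing CAMP → still no organism matches.
Reversing Catalase → 2 organisms match (not unique).
Reversing Bile esculin (to -) → unique match: Staphylococcus lugdunensis.
Reversing 6.5% NaCl → still no organism matches.
Reversing Optochin → still no organism matches.
Reversing PYR hydrolysis → still no organism matches.
Reversing DNase → still no organism matches.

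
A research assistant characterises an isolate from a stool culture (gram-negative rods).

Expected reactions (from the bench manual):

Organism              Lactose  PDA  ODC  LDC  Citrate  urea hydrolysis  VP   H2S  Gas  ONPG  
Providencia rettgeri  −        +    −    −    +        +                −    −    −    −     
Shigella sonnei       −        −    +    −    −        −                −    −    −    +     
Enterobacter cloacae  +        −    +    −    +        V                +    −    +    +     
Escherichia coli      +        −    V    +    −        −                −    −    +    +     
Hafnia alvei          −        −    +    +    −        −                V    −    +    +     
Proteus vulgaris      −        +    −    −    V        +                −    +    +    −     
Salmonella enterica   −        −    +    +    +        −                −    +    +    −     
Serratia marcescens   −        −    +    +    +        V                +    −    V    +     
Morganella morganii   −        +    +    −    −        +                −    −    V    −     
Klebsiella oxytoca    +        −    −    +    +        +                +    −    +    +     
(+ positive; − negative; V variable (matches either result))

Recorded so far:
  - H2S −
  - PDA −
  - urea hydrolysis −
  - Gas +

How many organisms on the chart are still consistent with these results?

4

PDA −: excludes Providencia rettgeri, Proteus vulgaris, Morganella morganii — 7 left.
urea hydrolysis −: excludes Klebsiella oxytoca — 6 left.
Gas +: excludes Shigella sonnei — 5 left.
H2S −: excludes Salmonella enterica — 4 left.
Still consistent: Enterobacter cloacae, Escherichia coli, Hafnia alvei, Serratia marcescens.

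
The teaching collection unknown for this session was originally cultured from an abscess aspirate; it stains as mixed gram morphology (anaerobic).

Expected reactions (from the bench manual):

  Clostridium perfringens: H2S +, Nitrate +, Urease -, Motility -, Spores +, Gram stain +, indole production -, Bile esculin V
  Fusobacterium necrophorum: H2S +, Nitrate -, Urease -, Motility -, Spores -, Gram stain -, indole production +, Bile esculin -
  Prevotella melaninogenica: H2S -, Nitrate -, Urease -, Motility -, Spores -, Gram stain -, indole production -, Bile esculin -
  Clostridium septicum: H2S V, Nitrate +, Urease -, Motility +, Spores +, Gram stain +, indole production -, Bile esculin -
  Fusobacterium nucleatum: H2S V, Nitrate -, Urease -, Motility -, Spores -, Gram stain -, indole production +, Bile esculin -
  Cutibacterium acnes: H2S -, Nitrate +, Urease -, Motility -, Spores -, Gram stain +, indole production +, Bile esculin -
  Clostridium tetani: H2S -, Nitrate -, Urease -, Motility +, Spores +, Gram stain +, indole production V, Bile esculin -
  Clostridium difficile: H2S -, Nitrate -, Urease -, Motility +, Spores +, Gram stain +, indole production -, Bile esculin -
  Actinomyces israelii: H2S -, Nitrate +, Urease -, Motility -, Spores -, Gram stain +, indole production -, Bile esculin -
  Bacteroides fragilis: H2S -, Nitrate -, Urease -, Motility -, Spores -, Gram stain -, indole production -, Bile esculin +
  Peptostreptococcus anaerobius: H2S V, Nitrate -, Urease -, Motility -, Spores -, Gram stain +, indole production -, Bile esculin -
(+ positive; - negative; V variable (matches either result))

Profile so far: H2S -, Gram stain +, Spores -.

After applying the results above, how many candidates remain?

Spores -: excludes Clostridium perfringens, Clostridium septicum, Clostridium tetani, Clostridium difficile — 7 left.
Gram stain +: excludes Fusobacterium necrophorum, Prevotella melaninogenica, Fusobacterium nucleatum, Bacteroides fragilis — 3 left.
H2S -: all 3 remaining candidates are consistent.
Still consistent: Actinomyces israelii, Cutibacterium acnes, Peptostreptococcus anaerobius.

3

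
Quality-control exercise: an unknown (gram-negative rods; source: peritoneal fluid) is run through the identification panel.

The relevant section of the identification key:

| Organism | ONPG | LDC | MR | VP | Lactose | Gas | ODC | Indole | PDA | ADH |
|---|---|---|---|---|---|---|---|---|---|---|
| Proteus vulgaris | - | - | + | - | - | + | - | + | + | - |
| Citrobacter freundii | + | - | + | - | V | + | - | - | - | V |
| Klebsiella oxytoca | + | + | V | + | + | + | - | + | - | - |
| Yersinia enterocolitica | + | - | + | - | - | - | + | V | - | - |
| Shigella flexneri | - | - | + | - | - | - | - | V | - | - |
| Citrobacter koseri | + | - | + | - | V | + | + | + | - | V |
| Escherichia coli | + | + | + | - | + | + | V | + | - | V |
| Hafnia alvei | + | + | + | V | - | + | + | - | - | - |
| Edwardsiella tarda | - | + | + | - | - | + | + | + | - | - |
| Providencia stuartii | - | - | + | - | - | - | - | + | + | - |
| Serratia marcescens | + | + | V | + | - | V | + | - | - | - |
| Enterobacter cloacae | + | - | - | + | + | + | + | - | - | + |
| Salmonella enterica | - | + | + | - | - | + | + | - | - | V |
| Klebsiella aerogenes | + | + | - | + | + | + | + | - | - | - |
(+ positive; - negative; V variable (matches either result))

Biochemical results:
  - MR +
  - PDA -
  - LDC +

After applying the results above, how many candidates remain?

LDC +: excludes 7 organisms — 7 left.
MR +: excludes Klebsiella aerogenes — 6 left.
PDA -: all 6 remaining candidates are consistent.
Still consistent: Edwardsiella tarda, Escherichia coli, Hafnia alvei, Klebsiella oxytoca, Salmonella enterica, Serratia marcescens.

6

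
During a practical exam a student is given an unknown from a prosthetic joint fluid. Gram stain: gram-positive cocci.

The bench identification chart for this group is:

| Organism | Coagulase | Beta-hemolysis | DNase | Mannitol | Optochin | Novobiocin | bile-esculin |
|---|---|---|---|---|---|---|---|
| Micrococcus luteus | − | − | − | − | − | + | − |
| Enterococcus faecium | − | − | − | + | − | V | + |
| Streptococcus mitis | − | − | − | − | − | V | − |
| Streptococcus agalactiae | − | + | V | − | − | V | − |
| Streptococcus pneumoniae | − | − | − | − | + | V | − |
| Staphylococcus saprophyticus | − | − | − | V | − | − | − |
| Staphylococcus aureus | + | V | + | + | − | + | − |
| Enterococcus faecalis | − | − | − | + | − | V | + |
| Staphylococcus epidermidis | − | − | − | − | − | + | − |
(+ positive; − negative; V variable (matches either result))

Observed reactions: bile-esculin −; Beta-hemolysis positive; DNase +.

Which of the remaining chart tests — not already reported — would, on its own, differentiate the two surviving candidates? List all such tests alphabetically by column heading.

bile-esculin −: excludes Enterococcus faecium, Enterococcus faecalis — 7 left.
Beta-hemolysis +: excludes 5 organisms — 2 left.
DNase +: all 2 remaining candidates are consistent.
Two candidates remain: Staphylococcus aureus and Streptococcus agalactiae.
  Coagulase: Staphylococcus aureus +, Streptococcus agalactiae − — discriminates.
  Mannitol: Staphylococcus aureus +, Streptococcus agalactiae − — discriminates.
  Optochin: − vs − — same for both, does not separate.
  Novobiocin: + vs V — variable for at least one, does not separate.

Coagulase, Mannitol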